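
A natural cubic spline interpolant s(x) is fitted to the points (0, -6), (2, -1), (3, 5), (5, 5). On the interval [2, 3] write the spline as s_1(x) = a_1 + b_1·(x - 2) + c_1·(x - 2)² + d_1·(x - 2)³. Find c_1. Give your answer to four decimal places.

2.3143

With σ_i denoting the second derivative at x_i, h_i = 2, 1, 2, and Δ_i = (y_(i+1) − y_i)/h_i = 5/2, 6, 0:
  2·σ_0 + 6·σ_1 + 1·σ_2 = 6(Δ_1 - Δ_0) = 21
  1·σ_1 + 6·σ_2 + 2·σ_3 = 6(Δ_2 - Δ_1) = -36
Natural end conditions: σ_0 = σ_3 = 0.
Solving the tridiagonal system: σ_0 = 0, σ_1 = 162/35, σ_2 = -237/35, σ_3 = 0.
On [2, 3], with s_1(x) = a_1 + b_1·(x - 2) + c_1·(x - 2)² + d_1·(x - 2)³: c_1 = σ_1/2 = 81/35, d_1 = (σ_2 - σ_1)/(6h_1) = -19/10, b_1 = Δ_1 - h_1(2σ_1 + σ_2)/6 = 391/70.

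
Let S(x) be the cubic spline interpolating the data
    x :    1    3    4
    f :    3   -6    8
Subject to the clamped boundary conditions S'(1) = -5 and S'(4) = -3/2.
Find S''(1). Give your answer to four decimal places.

-16.5833

With m_i denoting the second derivative at x_i, h_i = 2, 1, and Δ_i = (y_(i+1) − y_i)/h_i = -9/2, 14:
  2·m_0 + 6·m_1 + 1·m_2 = 6(Δ_1 - Δ_0) = 111
Clamped end conditions give two more equations: 2h_0·m_0 + h_0·m_1 = 6(Δ_0 - S'(1)) = 3 and h_1·m_1 + 2h_1·m_2 = 6(S'(4) - Δ_1) = -93.
Hence m_0 = -199/12, m_1 = 104/3, m_2 = -383/6.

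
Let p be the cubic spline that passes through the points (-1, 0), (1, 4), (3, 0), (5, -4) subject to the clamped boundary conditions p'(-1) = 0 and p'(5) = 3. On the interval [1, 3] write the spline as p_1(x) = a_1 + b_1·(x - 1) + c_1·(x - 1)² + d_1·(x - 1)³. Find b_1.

Write M_i for p''(x_i). With h_i = 2, 2, 2 and divided differences Δ_i = 2, -2, -2, the continuity of p' gives the tridiagonal system
  2·M_0 + 8·M_1 + 2·M_2 = 6(Δ_1 - Δ_0) = -24
  2·M_1 + 8·M_2 + 2·M_3 = 6(Δ_2 - Δ_1) = 0
Clamped end conditions give two more equations: 2h_0·M_0 + h_0·M_1 = 6(Δ_0 - p'(-1)) = 12 and h_2·M_2 + 2h_2·M_3 = 6(p'(5) - Δ_2) = 30.
Solving: M_0 = 5, M_1 = -4, M_2 = -1, M_3 = 8.
On [1, 3], with p_1(x) = a_1 + b_1·(x - 1) + c_1·(x - 1)² + d_1·(x - 1)³: c_1 = M_1/2 = -2, d_1 = (M_2 - M_1)/(6h_1) = 1/4, b_1 = Δ_1 - h_1(2M_1 + M_2)/6 = 1.

1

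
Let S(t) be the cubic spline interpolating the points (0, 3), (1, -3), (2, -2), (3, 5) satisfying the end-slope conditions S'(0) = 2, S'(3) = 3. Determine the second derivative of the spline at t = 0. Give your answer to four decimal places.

-32.1333

Let M_i = S''(x_i). Step sizes h_i = 1, 1, 1; slopes of the chords Δ_i = (y_(i+1) - y_i)/h_i = -6, 1, 7.
  1·M_0 + 4·M_1 + 1·M_2 = 6(Δ_1 - Δ_0) = 42
  1·M_1 + 4·M_2 + 1·M_3 = 6(Δ_2 - Δ_1) = 36
Clamped end conditions give two more equations: 2h_0·M_0 + h_0·M_1 = 6(Δ_0 - S'(0)) = -48 and h_2·M_2 + 2h_2·M_3 = 6(S'(3) - Δ_2) = -24.
Hence M_0 = -482/15, M_1 = 244/15, M_2 = 136/15, M_3 = -248/15.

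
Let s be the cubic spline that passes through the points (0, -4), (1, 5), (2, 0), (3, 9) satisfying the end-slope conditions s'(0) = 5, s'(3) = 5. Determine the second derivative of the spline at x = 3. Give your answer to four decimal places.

-31.2000

Write σ_i for s''(x_i). With h_i = 1, 1, 1 and divided differences Δ_i = 9, -5, 9, the continuity of s' gives the tridiagonal system
  1·σ_0 + 4·σ_1 + 1·σ_2 = 6(Δ_1 - Δ_0) = -84
  1·σ_1 + 4·σ_2 + 1·σ_3 = 6(Δ_2 - Δ_1) = 84
Clamped end conditions give two more equations: 2h_0·σ_0 + h_0·σ_1 = 6(Δ_0 - s'(0)) = 24 and h_2·σ_2 + 2h_2·σ_3 = 6(s'(3) - Δ_2) = -24.
Hence σ_0 = 156/5, σ_1 = -192/5, σ_2 = 192/5, σ_3 = -156/5.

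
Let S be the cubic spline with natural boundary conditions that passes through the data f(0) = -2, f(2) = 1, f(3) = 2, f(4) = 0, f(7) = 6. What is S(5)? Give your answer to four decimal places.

-0.0506

Write M_i for S''(x_i). With h_i = 2, 1, 1, 3 and divided differences Δ_i = 3/2, 1, -2, 2, the continuity of S' gives the tridiagonal system
  2·M_0 + 6·M_1 + 1·M_2 = 6(Δ_1 - Δ_0) = -3
  1·M_1 + 4·M_2 + 1·M_3 = 6(Δ_2 - Δ_1) = -18
  1·M_2 + 8·M_3 + 3·M_4 = 6(Δ_3 - Δ_2) = 24
Natural end conditions: M_0 = M_4 = 0.
Forward elimination and back-substitution give M_0 = 0, M_1 = 75/178, M_2 = -492/89, M_3 = 657/178, M_4 = 0.
On [4, 7], S(t) = 0 - 301/178·(t - 4) + 657/356·(t - 4)² - 73/356·(t - 4)³.
With (t - 4) = 1: S(5) = -9/178.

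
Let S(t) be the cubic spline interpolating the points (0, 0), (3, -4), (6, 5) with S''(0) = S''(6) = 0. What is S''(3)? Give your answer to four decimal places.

2.1667

Put M_i = S'' at the i-th knot. Here h = (3, 3) and Δ = (-4/3, 3), so the interior equations h_(i-1)·M_(i-1) + 2(h_(i-1)+h_i)·M_i + h_i·M_(i+1) = 6(Δ_i − Δ_(i-1)) read
  3·M_0 + 12·M_1 + 3·M_2 = 6(Δ_1 - Δ_0) = 26
Natural end conditions: M_0 = M_2 = 0.
Solving: M_0 = 0, M_1 = 13/6, M_2 = 0.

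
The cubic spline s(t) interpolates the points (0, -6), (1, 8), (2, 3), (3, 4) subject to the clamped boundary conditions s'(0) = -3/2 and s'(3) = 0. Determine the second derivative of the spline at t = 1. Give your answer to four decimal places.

-53.4000

Put σ_i = s'' at the i-th knot. Here h = (1, 1, 1) and Δ = (14, -5, 1), so the interior equations h_(i-1)·σ_(i-1) + 2(h_(i-1)+h_i)·σ_i + h_i·σ_(i+1) = 6(Δ_i − Δ_(i-1)) read
  1·σ_0 + 4·σ_1 + 1·σ_2 = 6(Δ_1 - Δ_0) = -114
  1·σ_1 + 4·σ_2 + 1·σ_3 = 6(Δ_2 - Δ_1) = 36
Clamped end conditions give two more equations: 2h_0·σ_0 + h_0·σ_1 = 6(Δ_0 - s'(0)) = 93 and h_2·σ_2 + 2h_2·σ_3 = 6(s'(3) - Δ_2) = -6.
Hence σ_0 = 366/5, σ_1 = -267/5, σ_2 = 132/5, σ_3 = -81/5.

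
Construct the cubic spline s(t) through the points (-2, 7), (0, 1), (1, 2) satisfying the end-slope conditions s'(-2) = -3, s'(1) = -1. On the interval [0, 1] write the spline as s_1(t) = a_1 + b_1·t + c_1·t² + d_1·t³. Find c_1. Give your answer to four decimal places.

Put m_i = s'' at the i-th knot. Here h = (2, 1) and Δ = (-3, 1), so the interior equations h_(i-1)·m_(i-1) + 2(h_(i-1)+h_i)·m_i + h_i·m_(i+1) = 6(Δ_i − Δ_(i-1)) read
  2·m_0 + 6·m_1 + 1·m_2 = 6(Δ_1 - Δ_0) = 24
Clamped end conditions give two more equations: 2h_0·m_0 + h_0·m_1 = 6(Δ_0 - s'(-2)) = 0 and h_1·m_1 + 2h_1·m_2 = 6(s'(1) - Δ_1) = -12.
Forward elimination and back-substitution give m_0 = -10/3, m_1 = 20/3, m_2 = -28/3.
On [0, 1], with s_1(t) = a_1 + b_1·t + c_1·t² + d_1·t³: c_1 = m_1/2 = 10/3, d_1 = (m_2 - m_1)/(6h_1) = -8/3, b_1 = Δ_1 - h_1(2m_1 + m_2)/6 = 1/3.

3.3333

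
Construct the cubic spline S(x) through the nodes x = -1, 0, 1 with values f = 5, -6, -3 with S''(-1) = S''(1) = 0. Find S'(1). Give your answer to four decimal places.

With m_i denoting the second derivative at x_i, h_i = 1, 1, and Δ_i = (y_(i+1) − y_i)/h_i = -11, 3:
  1·m_0 + 4·m_1 + 1·m_2 = 6(Δ_1 - Δ_0) = 84
Natural end conditions: m_0 = m_2 = 0.
Hence m_0 = 0, m_1 = 21, m_2 = 0.
On [0, 1], S'(x) = b_1 + 2c_1·x + 3d_1·x² with b_1 = Δ_1 - h_1(2m_1 + m_2)/6 = -4, c_1 = m_1/2 = 21/2, d_1 = (m_2 - m_1)/(6h_1) = -7/2. So S'(1) = 13/2.

6.5000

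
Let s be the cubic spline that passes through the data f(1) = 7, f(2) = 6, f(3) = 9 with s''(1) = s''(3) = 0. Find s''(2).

Let σ_i = s''(x_i). Step sizes h_i = 1, 1; slopes of the chords Δ_i = (y_(i+1) - y_i)/h_i = -1, 3.
  1·σ_0 + 4·σ_1 + 1·σ_2 = 6(Δ_1 - Δ_0) = 24
Natural end conditions: σ_0 = σ_2 = 0.
Forward elimination and back-substitution give σ_0 = 0, σ_1 = 6, σ_2 = 0.

6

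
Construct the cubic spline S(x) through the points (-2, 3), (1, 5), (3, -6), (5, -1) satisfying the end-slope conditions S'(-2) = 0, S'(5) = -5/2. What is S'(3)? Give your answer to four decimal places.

Let σ_i = S''(x_i). Step sizes h_i = 3, 2, 2; slopes of the chords Δ_i = (y_(i+1) - y_i)/h_i = 2/3, -11/2, 5/2.
  3·σ_0 + 10·σ_1 + 2·σ_2 = 6(Δ_1 - Δ_0) = -37
  2·σ_1 + 8·σ_2 + 2·σ_3 = 6(Δ_2 - Δ_1) = 48
Clamped end conditions give two more equations: 2h_0·σ_0 + h_0·σ_1 = 6(Δ_0 - S'(-2)) = 4 and h_2·σ_2 + 2h_2·σ_3 = 6(S'(5) - Δ_2) = -30.
Forward elimination and back-substitution give σ_0 = 473/111, σ_1 = -266/37, σ_2 = 409/37, σ_3 = -482/37.
On [3, 5], S'(x) = b_2 + 2c_2·(x - 3) + 3d_2·(x - 3)² with b_2 = Δ_2 - h_2(2σ_2 + σ_3)/6 = -39/74, c_2 = σ_2/2 = 409/74, d_2 = (σ_3 - σ_2)/(6h_2) = -297/148. So S'(3) = -39/74.

-0.5270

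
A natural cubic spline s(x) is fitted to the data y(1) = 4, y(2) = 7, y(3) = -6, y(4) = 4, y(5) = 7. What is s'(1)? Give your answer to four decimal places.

9.0536

Let M_i = s''(x_i). Step sizes h_i = 1, 1, 1, 1; slopes of the chords Δ_i = (y_(i+1) - y_i)/h_i = 3, -13, 10, 3.
  1·M_0 + 4·M_1 + 1·M_2 = 6(Δ_1 - Δ_0) = -96
  1·M_1 + 4·M_2 + 1·M_3 = 6(Δ_2 - Δ_1) = 138
  1·M_2 + 4·M_3 + 1·M_4 = 6(Δ_3 - Δ_2) = -42
Natural end conditions: M_0 = M_4 = 0.
Hence M_0 = 0, M_1 = -1017/28, M_2 = 345/7, M_3 = -639/28, M_4 = 0.
On [1, 2], s'(x) = b_0 + 2c_0·(x - 1) + 3d_0·(x - 1)² with b_0 = Δ_0 - h_0(2M_0 + M_1)/6 = 507/56, c_0 = M_0/2 = 0, d_0 = (M_1 - M_0)/(6h_0) = -339/56. So s'(1) = 507/56.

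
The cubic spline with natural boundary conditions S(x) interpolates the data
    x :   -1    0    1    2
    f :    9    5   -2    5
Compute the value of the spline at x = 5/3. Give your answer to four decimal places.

Put M_i = S'' at the i-th knot. Here h = (1, 1, 1) and Δ = (-4, -7, 7), so the interior equations h_(i-1)·M_(i-1) + 2(h_(i-1)+h_i)·M_i + h_i·M_(i+1) = 6(Δ_i − Δ_(i-1)) read
  1·M_0 + 4·M_1 + 1·M_2 = 6(Δ_1 - Δ_0) = -18
  1·M_1 + 4·M_2 + 1·M_3 = 6(Δ_2 - Δ_1) = 84
Natural end conditions: M_0 = M_3 = 0.
Solving the tridiagonal system: M_0 = 0, M_1 = -52/5, M_2 = 118/5, M_3 = 0.
On [1, 2], S(x) = -2 - 13/15·(x - 1) + 59/5·(x - 1)² - 59/15·(x - 1)³.
With (x - 1) = 2/3: S(5/3) = 608/405.

1.5012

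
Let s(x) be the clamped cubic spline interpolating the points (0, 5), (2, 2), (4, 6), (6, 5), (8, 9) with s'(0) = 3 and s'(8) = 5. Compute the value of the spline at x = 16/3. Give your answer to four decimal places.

5.6138

Write M_i for s''(x_i). With h_i = 2, 2, 2, 2 and divided differences Δ_i = -3/2, 2, -1/2, 2, the continuity of s' gives the tridiagonal system
  2·M_0 + 8·M_1 + 2·M_2 = 6(Δ_1 - Δ_0) = 21
  2·M_1 + 8·M_2 + 2·M_3 = 6(Δ_2 - Δ_1) = -15
  2·M_2 + 8·M_3 + 2·M_4 = 6(Δ_3 - Δ_2) = 15
Clamped end conditions give two more equations: 2h_0·M_0 + h_0·M_1 = 6(Δ_0 - s'(0)) = -27 and h_3·M_3 + 2h_3·M_4 = 6(s'(8) - Δ_3) = 18.
Forward elimination and back-substitution give M_0 = -547/56, M_1 = 169/28, M_2 = -31/8, M_3 = 55/28, M_4 = 197/56.
On [4, 6], s(x) = 6 + 10/7·(x - 4) - 31/16·(x - 4)² + 109/224·(x - 4)³.
With (x - 4) = 4/3: s(16/3) = 1061/189.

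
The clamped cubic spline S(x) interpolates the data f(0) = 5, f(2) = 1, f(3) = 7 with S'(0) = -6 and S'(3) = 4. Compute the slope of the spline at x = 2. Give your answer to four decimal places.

Let σ_i = S''(x_i). Step sizes h_i = 2, 1; slopes of the chords Δ_i = (y_(i+1) - y_i)/h_i = -2, 6.
  2·σ_0 + 6·σ_1 + 1·σ_2 = 6(Δ_1 - Δ_0) = 48
Clamped end conditions give two more equations: 2h_0·σ_0 + h_0·σ_1 = 6(Δ_0 - S'(0)) = 24 and h_1·σ_1 + 2h_1·σ_2 = 6(S'(3) - Δ_1) = -12.
Hence σ_0 = 4/3, σ_1 = 28/3, σ_2 = -32/3.
On [2, 3], S'(x) = b_1 + 2c_1·(x - 2) + 3d_1·(x - 2)² with b_1 = Δ_1 - h_1(2σ_1 + σ_2)/6 = 14/3, c_1 = σ_1/2 = 14/3, d_1 = (σ_2 - σ_1)/(6h_1) = -10/3. So S'(2) = 14/3.

4.6667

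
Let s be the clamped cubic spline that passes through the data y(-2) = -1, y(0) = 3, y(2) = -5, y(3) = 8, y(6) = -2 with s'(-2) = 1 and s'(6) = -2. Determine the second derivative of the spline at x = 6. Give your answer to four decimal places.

Let σ_i = s''(x_i). Step sizes h_i = 2, 2, 1, 3; slopes of the chords Δ_i = (y_(i+1) - y_i)/h_i = 2, -4, 13, -10/3.
  2·σ_0 + 8·σ_1 + 2·σ_2 = 6(Δ_1 - Δ_0) = -36
  2·σ_1 + 6·σ_2 + 1·σ_3 = 6(Δ_2 - Δ_1) = 102
  1·σ_2 + 8·σ_3 + 3·σ_4 = 6(Δ_3 - Δ_2) = -98
Clamped end conditions give two more equations: 2h_0·σ_0 + h_0·σ_1 = 6(Δ_0 - s'(-2)) = 6 and h_3·σ_3 + 2h_3·σ_4 = 6(s'(6) - Δ_3) = 8.
Hence σ_0 = 311/40, σ_1 = -251/20, σ_2 = 977/40, σ_3 = -389/20, σ_4 = 1327/120.

11.0583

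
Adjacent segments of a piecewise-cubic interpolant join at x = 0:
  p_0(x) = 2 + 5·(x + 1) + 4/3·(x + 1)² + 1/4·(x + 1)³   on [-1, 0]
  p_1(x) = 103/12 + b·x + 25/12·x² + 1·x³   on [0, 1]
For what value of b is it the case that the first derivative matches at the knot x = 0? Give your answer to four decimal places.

8.4167

p_0'(x) = 5 + 8/3·(x + 1) + 3/4·(x + 1)², so p_0'(0) = 101/12. On the right, p_1'(0) = b, so b = 101/12.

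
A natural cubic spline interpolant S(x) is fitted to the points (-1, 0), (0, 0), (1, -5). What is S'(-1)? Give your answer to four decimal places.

1.2500

Put σ_i = S'' at the i-th knot. Here h = (1, 1) and Δ = (0, -5), so the interior equations h_(i-1)·σ_(i-1) + 2(h_(i-1)+h_i)·σ_i + h_i·σ_(i+1) = 6(Δ_i − Δ_(i-1)) read
  1·σ_0 + 4·σ_1 + 1·σ_2 = 6(Δ_1 - Δ_0) = -30
Natural end conditions: σ_0 = σ_2 = 0.
Solving the tridiagonal system: σ_0 = 0, σ_1 = -15/2, σ_2 = 0.
On [-1, 0], S'(x) = b_0 + 2c_0·(x + 1) + 3d_0·(x + 1)² with b_0 = Δ_0 - h_0(2σ_0 + σ_1)/6 = 5/4, c_0 = σ_0/2 = 0, d_0 = (σ_1 - σ_0)/(6h_0) = -5/4. So S'(-1) = 5/4.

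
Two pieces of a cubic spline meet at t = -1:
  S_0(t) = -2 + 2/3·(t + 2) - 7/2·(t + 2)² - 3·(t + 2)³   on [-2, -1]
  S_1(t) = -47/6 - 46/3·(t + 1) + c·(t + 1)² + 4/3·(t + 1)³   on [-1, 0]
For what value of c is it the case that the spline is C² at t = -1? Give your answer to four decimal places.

-12.5000

S_0''(t) = -7 - 18·(t + 2), so S_0''(-1) = -25. On the right, S_1''(-1) = 2c, so c = -25/2.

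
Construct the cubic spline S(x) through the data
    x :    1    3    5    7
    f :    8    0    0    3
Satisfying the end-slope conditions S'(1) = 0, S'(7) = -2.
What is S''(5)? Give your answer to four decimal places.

Put M_i = S'' at the i-th knot. Here h = (2, 2, 2) and Δ = (-4, 0, 3/2), so the interior equations h_(i-1)·M_(i-1) + 2(h_(i-1)+h_i)·M_i + h_i·M_(i+1) = 6(Δ_i − Δ_(i-1)) read
  2·M_0 + 8·M_1 + 2·M_2 = 6(Δ_1 - Δ_0) = 24
  2·M_1 + 8·M_2 + 2·M_3 = 6(Δ_2 - Δ_1) = 9
Clamped end conditions give two more equations: 2h_0·M_0 + h_0·M_1 = 6(Δ_0 - S'(1)) = -24 and h_2·M_2 + 2h_2·M_3 = 6(S'(7) - Δ_2) = -21.
Hence M_0 = -251/30, M_1 = 71/15, M_2 = 43/30, M_3 = -179/30.

1.4333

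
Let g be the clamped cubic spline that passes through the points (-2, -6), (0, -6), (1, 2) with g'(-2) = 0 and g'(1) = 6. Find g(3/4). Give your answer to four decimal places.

Let M_i = g''(x_i). Step sizes h_i = 2, 1; slopes of the chords Δ_i = (y_(i+1) - y_i)/h_i = 0, 8.
  2·M_0 + 6·M_1 + 1·M_2 = 6(Δ_1 - Δ_0) = 48
Clamped end conditions give two more equations: 2h_0·M_0 + h_0·M_1 = 6(Δ_0 - g'(-2)) = 0 and h_1·M_1 + 2h_1·M_2 = 6(g'(1) - Δ_1) = -12.
Forward elimination and back-substitution give M_0 = -6, M_1 = 12, M_2 = -12.
On [0, 1], g(x) = -6 + 6·x + 6·x² - 4·x³.
With x = 3/4: g(3/4) = 3/16.

0.1875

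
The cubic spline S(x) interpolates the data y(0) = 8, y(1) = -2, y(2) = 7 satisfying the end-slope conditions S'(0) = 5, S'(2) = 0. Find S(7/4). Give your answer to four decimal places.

5.5000

Put M_i = S'' at the i-th knot. Here h = (1, 1) and Δ = (-10, 9), so the interior equations h_(i-1)·M_(i-1) + 2(h_(i-1)+h_i)·M_i + h_i·M_(i+1) = 6(Δ_i − Δ_(i-1)) read
  1·M_0 + 4·M_1 + 1·M_2 = 6(Δ_1 - Δ_0) = 114
Clamped end conditions give two more equations: 2h_0·M_0 + h_0·M_1 = 6(Δ_0 - S'(0)) = -90 and h_1·M_1 + 2h_1·M_2 = 6(S'(2) - Δ_1) = -54.
Hence M_0 = -76, M_1 = 62, M_2 = -58.
On [1, 2], S(x) = -2 - 2·(x - 1) + 31·(x - 1)² - 20·(x - 1)³.
With (x - 1) = 3/4: S(7/4) = 11/2.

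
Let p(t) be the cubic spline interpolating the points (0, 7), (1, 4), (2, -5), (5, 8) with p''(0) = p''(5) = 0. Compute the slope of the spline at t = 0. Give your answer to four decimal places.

Let σ_i = p''(x_i). Step sizes h_i = 1, 1, 3; slopes of the chords Δ_i = (y_(i+1) - y_i)/h_i = -3, -9, 13/3.
  1·σ_0 + 4·σ_1 + 1·σ_2 = 6(Δ_1 - Δ_0) = -36
  1·σ_1 + 8·σ_2 + 3·σ_3 = 6(Δ_2 - Δ_1) = 80
Natural end conditions: σ_0 = σ_3 = 0.
Solving the tridiagonal system: σ_0 = 0, σ_1 = -368/31, σ_2 = 356/31, σ_3 = 0.
On [0, 1], p'(t) = b_0 + 2c_0·t + 3d_0·t² with b_0 = Δ_0 - h_0(2σ_0 + σ_1)/6 = -95/93, c_0 = σ_0/2 = 0, d_0 = (σ_1 - σ_0)/(6h_0) = -184/93. So p'(0) = -95/93.

-1.0215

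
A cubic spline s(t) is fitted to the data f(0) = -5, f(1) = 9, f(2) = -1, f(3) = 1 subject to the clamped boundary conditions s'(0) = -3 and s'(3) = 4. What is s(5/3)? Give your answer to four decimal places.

Put σ_i = s'' at the i-th knot. Here h = (1, 1, 1) and Δ = (14, -10, 2), so the interior equations h_(i-1)·σ_(i-1) + 2(h_(i-1)+h_i)·σ_i + h_i·σ_(i+1) = 6(Δ_i − Δ_(i-1)) read
  1·σ_0 + 4·σ_1 + 1·σ_2 = 6(Δ_1 - Δ_0) = -144
  1·σ_1 + 4·σ_2 + 1·σ_3 = 6(Δ_2 - Δ_1) = 72
Clamped end conditions give two more equations: 2h_0·σ_0 + h_0·σ_1 = 6(Δ_0 - s'(0)) = 102 and h_2·σ_2 + 2h_2·σ_3 = 6(s'(3) - Δ_2) = 12.
Forward elimination and back-substitution give σ_0 = 1264/15, σ_1 = -998/15, σ_2 = 568/15, σ_3 = -194/15.
On [1, 2], s(t) = 9 + 88/15·(t - 1) - 499/15·(t - 1)² + 87/5·(t - 1)³.
With (t - 1) = 2/3: s(5/3) = 443/135.

3.2815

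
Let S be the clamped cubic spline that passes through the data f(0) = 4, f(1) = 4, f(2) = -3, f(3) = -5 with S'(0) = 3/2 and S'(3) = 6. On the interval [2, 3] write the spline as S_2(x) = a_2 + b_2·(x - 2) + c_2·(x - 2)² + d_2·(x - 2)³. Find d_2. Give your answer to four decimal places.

2.7000

With M_i denoting the second derivative at x_i, h_i = 1, 1, 1, and Δ_i = (y_(i+1) − y_i)/h_i = 0, -7, -2:
  1·M_0 + 4·M_1 + 1·M_2 = 6(Δ_1 - Δ_0) = -42
  1·M_1 + 4·M_2 + 1·M_3 = 6(Δ_2 - Δ_1) = 30
Clamped end conditions give two more equations: 2h_0·M_0 + h_0·M_1 = 6(Δ_0 - S'(0)) = -9 and h_2·M_2 + 2h_2·M_3 = 6(S'(3) - Δ_2) = 48.
Forward elimination and back-substitution give M_0 = 8/5, M_1 = -61/5, M_2 = 26/5, M_3 = 107/5.
On [2, 3], with S_2(x) = a_2 + b_2·(x - 2) + c_2·(x - 2)² + d_2·(x - 2)³: c_2 = M_2/2 = 13/5, d_2 = (M_3 - M_2)/(6h_2) = 27/10, b_2 = Δ_2 - h_2(2M_2 + M_3)/6 = -73/10.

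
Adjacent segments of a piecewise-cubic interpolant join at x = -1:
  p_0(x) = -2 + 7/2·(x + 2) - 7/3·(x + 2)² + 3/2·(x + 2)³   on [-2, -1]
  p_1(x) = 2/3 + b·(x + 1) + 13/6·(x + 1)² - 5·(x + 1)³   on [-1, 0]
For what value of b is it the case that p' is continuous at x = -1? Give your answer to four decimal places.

p_0'(x) = 7/2 - 14/3·(x + 2) + 9/2·(x + 2)², so p_0'(-1) = 10/3. On the right, p_1'(-1) = b, so b = 10/3.

3.3333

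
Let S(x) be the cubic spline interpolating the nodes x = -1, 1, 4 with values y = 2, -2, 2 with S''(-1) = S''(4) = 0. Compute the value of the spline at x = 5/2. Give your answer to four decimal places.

-1.1250

Let M_i = S''(x_i). Step sizes h_i = 2, 3; slopes of the chords Δ_i = (y_(i+1) - y_i)/h_i = -2, 4/3.
  2·M_0 + 10·M_1 + 3·M_2 = 6(Δ_1 - Δ_0) = 20
Natural end conditions: M_0 = M_2 = 0.
Forward elimination and back-substitution give M_0 = 0, M_1 = 2, M_2 = 0.
On [1, 4], S(x) = -2 - 2/3·(x - 1) + 1·(x - 1)² - 1/9·(x - 1)³.
With (x - 1) = 3/2: S(5/2) = -9/8.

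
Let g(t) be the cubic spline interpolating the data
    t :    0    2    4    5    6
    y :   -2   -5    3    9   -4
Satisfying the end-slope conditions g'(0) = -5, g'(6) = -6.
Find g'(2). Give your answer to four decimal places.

Put M_i = g'' at the i-th knot. Here h = (2, 2, 1, 1) and Δ = (-3/2, 4, 6, -13), so the interior equations h_(i-1)·M_(i-1) + 2(h_(i-1)+h_i)·M_i + h_i·M_(i+1) = 6(Δ_i − Δ_(i-1)) read
  2·M_0 + 8·M_1 + 2·M_2 = 6(Δ_1 - Δ_0) = 33
  2·M_1 + 6·M_2 + 1·M_3 = 6(Δ_2 - Δ_1) = 12
  1·M_2 + 4·M_3 + 1·M_4 = 6(Δ_3 - Δ_2) = -114
Clamped end conditions give two more equations: 2h_0·M_0 + h_0·M_1 = 6(Δ_0 - g'(0)) = 21 and h_3·M_3 + 2h_3·M_4 = 6(g'(6) - Δ_3) = 42.
Hence M_0 = 409/84, M_1 = 16/21, M_2 = 103/12, M_3 = -1723/42, M_4 = 3487/84.
On [2, 4], g'(t) = b_1 + 2c_1·(t - 2) + 3d_1·(t - 2)² with b_1 = Δ_1 - h_1(2M_1 + M_2)/6 = 53/84, c_1 = M_1/2 = 8/21, d_1 = (M_2 - M_1)/(6h_1) = 73/112. So g'(2) = 53/84.

0.6310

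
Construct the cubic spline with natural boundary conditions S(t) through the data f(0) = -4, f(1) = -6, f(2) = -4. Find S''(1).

With M_i denoting the second derivative at x_i, h_i = 1, 1, and Δ_i = (y_(i+1) − y_i)/h_i = -2, 2:
  1·M_0 + 4·M_1 + 1·M_2 = 6(Δ_1 - Δ_0) = 24
Natural end conditions: M_0 = M_2 = 0.
Solving: M_0 = 0, M_1 = 6, M_2 = 0.

6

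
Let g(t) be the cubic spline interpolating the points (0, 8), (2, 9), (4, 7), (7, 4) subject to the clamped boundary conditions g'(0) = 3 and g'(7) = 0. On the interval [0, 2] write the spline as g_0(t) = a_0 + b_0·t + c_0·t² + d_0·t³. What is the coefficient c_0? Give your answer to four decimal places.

With m_i denoting the second derivative at x_i, h_i = 2, 2, 3, and Δ_i = (y_(i+1) − y_i)/h_i = 1/2, -1, -1:
  2·m_0 + 8·m_1 + 2·m_2 = 6(Δ_1 - Δ_0) = -9
  2·m_1 + 10·m_2 + 3·m_3 = 6(Δ_2 - Δ_1) = 0
Clamped end conditions give two more equations: 2h_0·m_0 + h_0·m_1 = 6(Δ_0 - g'(0)) = -15 and h_2·m_2 + 2h_2·m_3 = 6(g'(7) - Δ_2) = 6.
Hence m_0 = -273/74, m_1 = -9/74, m_2 = -12/37, m_3 = 43/37.
On [0, 2], with g_0(t) = a_0 + b_0·t + c_0·t² + d_0·t³: c_0 = m_0/2 = -273/148, d_0 = (m_1 - m_0)/(6h_0) = 11/37, b_0 = Δ_0 - h_0(2m_0 + m_1)/6 = 3.

-1.8446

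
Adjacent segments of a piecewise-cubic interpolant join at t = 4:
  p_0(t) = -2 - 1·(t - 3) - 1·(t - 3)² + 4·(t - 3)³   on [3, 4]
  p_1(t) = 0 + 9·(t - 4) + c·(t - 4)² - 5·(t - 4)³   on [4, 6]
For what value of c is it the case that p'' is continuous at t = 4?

p_0''(t) = -2 + 24·(t - 3), so p_0''(4) = 22. On the right, p_1''(4) = 2c, so c = 11.

11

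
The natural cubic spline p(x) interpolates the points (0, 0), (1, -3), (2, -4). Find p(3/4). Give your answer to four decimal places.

-2.4141

Let M_i = p''(x_i). Step sizes h_i = 1, 1; slopes of the chords Δ_i = (y_(i+1) - y_i)/h_i = -3, -1.
  1·M_0 + 4·M_1 + 1·M_2 = 6(Δ_1 - Δ_0) = 12
Natural end conditions: M_0 = M_2 = 0.
Hence M_0 = 0, M_1 = 3, M_2 = 0.
On [0, 1], p(x) = 0 - 7/2·x + 0·x² + 1/2·x³.
With x = 3/4: p(3/4) = -309/128.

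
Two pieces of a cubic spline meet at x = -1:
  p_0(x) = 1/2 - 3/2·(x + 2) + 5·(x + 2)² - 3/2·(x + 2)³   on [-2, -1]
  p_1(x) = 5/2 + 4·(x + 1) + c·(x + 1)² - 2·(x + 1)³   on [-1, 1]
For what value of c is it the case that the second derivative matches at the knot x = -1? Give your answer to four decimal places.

p_0''(x) = 10 - 9·(x + 2), so p_0''(-1) = 1. On the right, p_1''(-1) = 2c, so c = 1/2.

0.5000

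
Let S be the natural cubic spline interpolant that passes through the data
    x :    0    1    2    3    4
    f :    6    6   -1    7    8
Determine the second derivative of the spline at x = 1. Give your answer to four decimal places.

Put M_i = S'' at the i-th knot. Here h = (1, 1, 1, 1) and Δ = (0, -7, 8, 1), so the interior equations h_(i-1)·M_(i-1) + 2(h_(i-1)+h_i)·M_i + h_i·M_(i+1) = 6(Δ_i − Δ_(i-1)) read
  1·M_0 + 4·M_1 + 1·M_2 = 6(Δ_1 - Δ_0) = -42
  1·M_1 + 4·M_2 + 1·M_3 = 6(Δ_2 - Δ_1) = 90
  1·M_2 + 4·M_3 + 1·M_4 = 6(Δ_3 - Δ_2) = -42
Natural end conditions: M_0 = M_4 = 0.
Hence M_0 = 0, M_1 = -129/7, M_2 = 222/7, M_3 = -129/7, M_4 = 0.

-18.4286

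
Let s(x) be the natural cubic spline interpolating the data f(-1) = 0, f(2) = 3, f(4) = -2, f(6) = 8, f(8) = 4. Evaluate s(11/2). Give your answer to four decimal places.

Put m_i = s'' at the i-th knot. Here h = (3, 2, 2, 2) and Δ = (1, -5/2, 5, -2), so the interior equations h_(i-1)·m_(i-1) + 2(h_(i-1)+h_i)·m_i + h_i·m_(i+1) = 6(Δ_i − Δ_(i-1)) read
  3·m_0 + 10·m_1 + 2·m_2 = 6(Δ_1 - Δ_0) = -21
  2·m_1 + 8·m_2 + 2·m_3 = 6(Δ_2 - Δ_1) = 45
  2·m_2 + 8·m_3 + 2·m_4 = 6(Δ_3 - Δ_2) = -42
Natural end conditions: m_0 = m_4 = 0.
Forward elimination and back-substitution give m_0 = 0, m_1 = -537/142, m_2 = 597/71, m_3 = -522/71, m_4 = 0.
On [4, 6], s(x) = -2 + 131/71·(x - 4) + 597/142·(x - 4)² - 373/284·(x - 4)³.
With (x - 4) = 3/2: s(11/2) = 13165/2272.

5.7945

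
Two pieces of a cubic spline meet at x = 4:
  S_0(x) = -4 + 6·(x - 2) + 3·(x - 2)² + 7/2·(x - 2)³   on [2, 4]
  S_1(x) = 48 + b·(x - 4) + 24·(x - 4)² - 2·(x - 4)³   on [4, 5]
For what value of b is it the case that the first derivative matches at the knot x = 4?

60

S_0'(x) = 6 + 6·(x - 2) + 21/2·(x - 2)², so S_0'(4) = 60. On the right, S_1'(4) = b, so b = 60.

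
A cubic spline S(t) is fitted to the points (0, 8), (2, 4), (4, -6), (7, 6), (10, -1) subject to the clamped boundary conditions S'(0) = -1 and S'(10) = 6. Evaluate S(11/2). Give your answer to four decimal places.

-0.2009

Let σ_i = S''(x_i). Step sizes h_i = 2, 2, 3, 3; slopes of the chords Δ_i = (y_(i+1) - y_i)/h_i = -2, -5, 4, -7/3.
  2·σ_0 + 8·σ_1 + 2·σ_2 = 6(Δ_1 - Δ_0) = -18
  2·σ_1 + 10·σ_2 + 3·σ_3 = 6(Δ_2 - Δ_1) = 54
  3·σ_2 + 12·σ_3 + 3·σ_4 = 6(Δ_3 - Δ_2) = -38
Clamped end conditions give two more equations: 2h_0·σ_0 + h_0·σ_1 = 6(Δ_0 - S'(0)) = -6 and h_3·σ_3 + 2h_3·σ_4 = 6(S'(10) - Δ_3) = 50.
Solving: σ_0 = 59/70, σ_1 = -164/35, σ_2 = 89/10, σ_3 = -299/35, σ_4 = 2647/210.
On [4, 7], S(t) = -6 - 22/35·(t - 4) + 89/20·(t - 4)² - 407/420·(t - 4)³.
With (t - 4) = 3/2: S(11/2) = -45/224.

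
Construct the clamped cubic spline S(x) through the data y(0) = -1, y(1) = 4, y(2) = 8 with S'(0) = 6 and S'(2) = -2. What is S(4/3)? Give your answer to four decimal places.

With σ_i denoting the second derivative at x_i, h_i = 1, 1, and Δ_i = (y_(i+1) − y_i)/h_i = 5, 4:
  1·σ_0 + 4·σ_1 + 1·σ_2 = 6(Δ_1 - Δ_0) = -6
Clamped end conditions give two more equations: 2h_0·σ_0 + h_0·σ_1 = 6(Δ_0 - S'(0)) = -6 and h_1·σ_1 + 2h_1·σ_2 = 6(S'(2) - Δ_1) = -36.
Hence σ_0 = -11/2, σ_1 = 5, σ_2 = -41/2.
On [1, 2], S(x) = 4 + 23/4·(x - 1) + 5/2·(x - 1)² - 17/4·(x - 1)³.
With (x - 1) = 1/3: S(4/3) = 163/27.

6.0370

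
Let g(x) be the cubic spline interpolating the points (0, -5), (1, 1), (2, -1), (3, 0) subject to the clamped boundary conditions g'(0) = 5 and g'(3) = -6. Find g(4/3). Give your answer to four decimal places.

Let m_i = g''(x_i). Step sizes h_i = 1, 1, 1; slopes of the chords Δ_i = (y_(i+1) - y_i)/h_i = 6, -2, 1.
  1·m_0 + 4·m_1 + 1·m_2 = 6(Δ_1 - Δ_0) = -48
  1·m_1 + 4·m_2 + 1·m_3 = 6(Δ_2 - Δ_1) = 18
Clamped end conditions give two more equations: 2h_0·m_0 + h_0·m_1 = 6(Δ_0 - g'(0)) = 6 and h_2·m_2 + 2h_2·m_3 = 6(g'(3) - Δ_2) = -42.
Solving: m_0 = 38/3, m_1 = -58/3, m_2 = 50/3, m_3 = -88/3.
On [1, 2], g(x) = 1 + 5/3·(x - 1) - 29/3·(x - 1)² + 6·(x - 1)³.
With (x - 1) = 1/3: g(4/3) = 19/27.

0.7037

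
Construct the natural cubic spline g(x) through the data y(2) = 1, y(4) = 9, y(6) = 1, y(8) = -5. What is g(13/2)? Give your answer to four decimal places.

Write M_i for g''(x_i). With h_i = 2, 2, 2 and divided differences Δ_i = 4, -4, -3, the continuity of g' gives the tridiagonal system
  2·M_0 + 8·M_1 + 2·M_2 = 6(Δ_1 - Δ_0) = -48
  2·M_1 + 8·M_2 + 2·M_3 = 6(Δ_2 - Δ_1) = 6
Natural end conditions: M_0 = M_3 = 0.
Forward elimination and back-substitution give M_0 = 0, M_1 = -33/5, M_2 = 12/5, M_3 = 0.
On [6, 8], g(x) = 1 - 23/5·(x - 6) + 6/5·(x - 6)² - 1/5·(x - 6)³.
With (x - 6) = 1/2: g(13/2) = -41/40.

-1.0250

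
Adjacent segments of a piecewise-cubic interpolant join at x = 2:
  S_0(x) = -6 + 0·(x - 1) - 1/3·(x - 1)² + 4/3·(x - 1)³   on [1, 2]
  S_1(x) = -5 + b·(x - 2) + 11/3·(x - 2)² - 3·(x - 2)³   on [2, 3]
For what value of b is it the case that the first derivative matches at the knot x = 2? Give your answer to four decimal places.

3.3333

S_0'(x) = 0 - 2/3·(x - 1) + 4·(x - 1)², so S_0'(2) = 10/3. On the right, S_1'(2) = b, so b = 10/3.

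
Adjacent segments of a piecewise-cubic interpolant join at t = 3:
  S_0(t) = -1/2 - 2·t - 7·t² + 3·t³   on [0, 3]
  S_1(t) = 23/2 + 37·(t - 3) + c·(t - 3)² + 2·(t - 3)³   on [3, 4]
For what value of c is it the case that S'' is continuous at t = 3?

S_0''(t) = -14 + 18·t, so S_0''(3) = 40. On the right, S_1''(3) = 2c, so c = 20.

20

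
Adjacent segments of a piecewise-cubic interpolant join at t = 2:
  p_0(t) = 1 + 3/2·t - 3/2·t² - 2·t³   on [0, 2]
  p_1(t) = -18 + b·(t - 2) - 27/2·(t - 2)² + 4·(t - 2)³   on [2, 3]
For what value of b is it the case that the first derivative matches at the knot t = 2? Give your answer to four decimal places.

p_0'(t) = 3/2 - 3·t - 6·t², so p_0'(2) = -57/2. On the right, p_1'(2) = b, so b = -57/2.

-28.5000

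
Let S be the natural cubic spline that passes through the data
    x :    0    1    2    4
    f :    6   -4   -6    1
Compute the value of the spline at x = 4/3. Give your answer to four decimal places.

Let σ_i = S''(x_i). Step sizes h_i = 1, 1, 2; slopes of the chords Δ_i = (y_(i+1) - y_i)/h_i = -10, -2, 7/2.
  1·σ_0 + 4·σ_1 + 1·σ_2 = 6(Δ_1 - Δ_0) = 48
  1·σ_1 + 6·σ_2 + 2·σ_3 = 6(Δ_2 - Δ_1) = 33
Natural end conditions: σ_0 = σ_3 = 0.
Solving: σ_0 = 0, σ_1 = 255/23, σ_2 = 84/23, σ_3 = 0.
On [1, 2], S(x) = -4 - 145/23·(x - 1) + 255/46·(x - 1)² - 57/46·(x - 1)³.
With (x - 1) = 1/3: S(4/3) = -1145/207.

-5.5314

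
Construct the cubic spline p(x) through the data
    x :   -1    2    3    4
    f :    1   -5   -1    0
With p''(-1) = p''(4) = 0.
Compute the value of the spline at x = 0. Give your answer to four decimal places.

With σ_i denoting the second derivative at x_i, h_i = 3, 1, 1, and Δ_i = (y_(i+1) − y_i)/h_i = -2, 4, 1:
  3·σ_0 + 8·σ_1 + 1·σ_2 = 6(Δ_1 - Δ_0) = 36
  1·σ_1 + 4·σ_2 + 1·σ_3 = 6(Δ_2 - Δ_1) = -18
Natural end conditions: σ_0 = σ_3 = 0.
Hence σ_0 = 0, σ_1 = 162/31, σ_2 = -180/31, σ_3 = 0.
On [-1, 2], p(x) = 1 - 143/31·(x + 1) + 0·(x + 1)² + 9/31·(x + 1)³.
With (x + 1) = 1: p(0) = -103/31.

-3.3226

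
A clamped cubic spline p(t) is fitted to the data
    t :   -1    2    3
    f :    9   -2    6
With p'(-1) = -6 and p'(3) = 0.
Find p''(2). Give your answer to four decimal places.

Write m_i for p''(x_i). With h_i = 3, 1 and divided differences Δ_i = -11/3, 8, the continuity of p' gives the tridiagonal system
  3·m_0 + 8·m_1 + 1·m_2 = 6(Δ_1 - Δ_0) = 70
Clamped end conditions give two more equations: 2h_0·m_0 + h_0·m_1 = 6(Δ_0 - p'(-1)) = 14 and h_1·m_1 + 2h_1·m_2 = 6(p'(3) - Δ_1) = -48.
Forward elimination and back-substitution give m_0 = -59/12, m_1 = 29/2, m_2 = -125/4.

14.5000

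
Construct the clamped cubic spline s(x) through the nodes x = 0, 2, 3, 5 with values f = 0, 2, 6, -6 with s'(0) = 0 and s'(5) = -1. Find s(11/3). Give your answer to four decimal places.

2.9259

With m_i denoting the second derivative at x_i, h_i = 2, 1, 2, and Δ_i = (y_(i+1) − y_i)/h_i = 1, 4, -6:
  2·m_0 + 6·m_1 + 1·m_2 = 6(Δ_1 - Δ_0) = 18
  1·m_1 + 6·m_2 + 2·m_3 = 6(Δ_2 - Δ_1) = -60
Clamped end conditions give two more equations: 2h_0·m_0 + h_0·m_1 = 6(Δ_0 - s'(0)) = 6 and h_2·m_2 + 2h_2·m_3 = 6(s'(5) - Δ_2) = 30.
Forward elimination and back-substitution give m_0 = -13/8, m_1 = 25/4, m_2 = -65/4, m_3 = 125/8.
On [3, 5], s(x) = 6 - 3/8·(x - 3) - 65/8·(x - 3)² + 85/32·(x - 3)³.
With (x - 3) = 2/3: s(11/3) = 79/27.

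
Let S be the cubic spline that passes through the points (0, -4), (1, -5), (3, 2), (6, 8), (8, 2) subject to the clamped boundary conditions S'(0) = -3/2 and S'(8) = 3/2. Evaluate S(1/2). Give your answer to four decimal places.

Put σ_i = S'' at the i-th knot. Here h = (1, 2, 3, 2) and Δ = (-1, 7/2, 2, -3), so the interior equations h_(i-1)·σ_(i-1) + 2(h_(i-1)+h_i)·σ_i + h_i·σ_(i+1) = 6(Δ_i − Δ_(i-1)) read
  1·σ_0 + 6·σ_1 + 2·σ_2 = 6(Δ_1 - Δ_0) = 27
  2·σ_1 + 10·σ_2 + 3·σ_3 = 6(Δ_2 - Δ_1) = -9
  3·σ_2 + 10·σ_3 + 2·σ_4 = 6(Δ_3 - Δ_2) = -30
Clamped end conditions give two more equations: 2h_0·σ_0 + h_0·σ_1 = 6(Δ_0 - S'(0)) = 3 and h_3·σ_3 + 2h_3·σ_4 = 6(S'(8) - Δ_3) = 27.
Solving the tridiagonal system: σ_0 = -82/91, σ_1 = 437/91, σ_2 = -83/182, σ_3 = -426/91, σ_4 = 3309/364.
On [0, 1], S(t) = -4 - 3/2·t - 41/91·t² + 173/182·t³.
With t = 1/2: S(1/2) = -6907/1456.

-4.7438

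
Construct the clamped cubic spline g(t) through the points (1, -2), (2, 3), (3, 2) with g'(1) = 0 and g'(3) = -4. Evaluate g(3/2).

0

With m_i denoting the second derivative at x_i, h_i = 1, 1, and Δ_i = (y_(i+1) − y_i)/h_i = 5, -1:
  1·m_0 + 4·m_1 + 1·m_2 = 6(Δ_1 - Δ_0) = -36
Clamped end conditions give two more equations: 2h_0·m_0 + h_0·m_1 = 6(Δ_0 - g'(1)) = 30 and h_1·m_1 + 2h_1·m_2 = 6(g'(3) - Δ_1) = -18.
Solving: m_0 = 22, m_1 = -14, m_2 = -2.
On [1, 2], g(t) = -2 + 0·(t - 1) + 11·(t - 1)² - 6·(t - 1)³.
With (t - 1) = 1/2: g(3/2) = 0.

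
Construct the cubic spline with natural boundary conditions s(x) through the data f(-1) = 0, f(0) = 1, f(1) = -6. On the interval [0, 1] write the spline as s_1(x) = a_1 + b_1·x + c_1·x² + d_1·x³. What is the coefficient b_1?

With M_i denoting the second derivative at x_i, h_i = 1, 1, and Δ_i = (y_(i+1) − y_i)/h_i = 1, -7:
  1·M_0 + 4·M_1 + 1·M_2 = 6(Δ_1 - Δ_0) = -48
Natural end conditions: M_0 = M_2 = 0.
Solving: M_0 = 0, M_1 = -12, M_2 = 0.
On [0, 1], with s_1(x) = a_1 + b_1·x + c_1·x² + d_1·x³: c_1 = M_1/2 = -6, d_1 = (M_2 - M_1)/(6h_1) = 2, b_1 = Δ_1 - h_1(2M_1 + M_2)/6 = -3.

-3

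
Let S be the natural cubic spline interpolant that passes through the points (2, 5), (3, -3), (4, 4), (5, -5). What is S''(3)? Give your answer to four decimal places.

30.4000

Write M_i for S''(x_i). With h_i = 1, 1, 1 and divided differences Δ_i = -8, 7, -9, the continuity of S' gives the tridiagonal system
  1·M_0 + 4·M_1 + 1·M_2 = 6(Δ_1 - Δ_0) = 90
  1·M_1 + 4·M_2 + 1·M_3 = 6(Δ_2 - Δ_1) = -96
Natural end conditions: M_0 = M_3 = 0.
Solving the tridiagonal system: M_0 = 0, M_1 = 152/5, M_2 = -158/5, M_3 = 0.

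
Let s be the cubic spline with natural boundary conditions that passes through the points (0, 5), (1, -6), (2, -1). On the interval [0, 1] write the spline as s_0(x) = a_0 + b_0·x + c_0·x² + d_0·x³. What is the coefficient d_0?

4

Let M_i = s''(x_i). Step sizes h_i = 1, 1; slopes of the chords Δ_i = (y_(i+1) - y_i)/h_i = -11, 5.
  1·M_0 + 4·M_1 + 1·M_2 = 6(Δ_1 - Δ_0) = 96
Natural end conditions: M_0 = M_2 = 0.
Solving the tridiagonal system: M_0 = 0, M_1 = 24, M_2 = 0.
On [0, 1], with s_0(x) = a_0 + b_0·x + c_0·x² + d_0·x³: c_0 = M_0/2 = 0, d_0 = (M_1 - M_0)/(6h_0) = 4, b_0 = Δ_0 - h_0(2M_0 + M_1)/6 = -15.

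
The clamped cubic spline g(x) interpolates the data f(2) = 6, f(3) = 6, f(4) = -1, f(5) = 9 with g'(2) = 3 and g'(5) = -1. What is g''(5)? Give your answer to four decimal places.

With σ_i denoting the second derivative at x_i, h_i = 1, 1, 1, and Δ_i = (y_(i+1) − y_i)/h_i = 0, -7, 10:
  1·σ_0 + 4·σ_1 + 1·σ_2 = 6(Δ_1 - Δ_0) = -42
  1·σ_1 + 4·σ_2 + 1·σ_3 = 6(Δ_2 - Δ_1) = 102
Clamped end conditions give two more equations: 2h_0·σ_0 + h_0·σ_1 = 6(Δ_0 - g'(2)) = -18 and h_2·σ_2 + 2h_2·σ_3 = 6(g'(5) - Δ_2) = -66.
Solving the tridiagonal system: σ_0 = 32/15, σ_1 = -334/15, σ_2 = 674/15, σ_3 = -832/15.

-55.4667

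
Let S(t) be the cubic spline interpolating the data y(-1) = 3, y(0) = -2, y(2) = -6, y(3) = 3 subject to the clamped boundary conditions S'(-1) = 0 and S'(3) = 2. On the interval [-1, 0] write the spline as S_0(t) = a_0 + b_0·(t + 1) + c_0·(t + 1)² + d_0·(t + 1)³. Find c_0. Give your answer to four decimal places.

-7.5714

Write M_i for S''(x_i). With h_i = 1, 2, 1 and divided differences Δ_i = -5, -2, 9, the continuity of S' gives the tridiagonal system
  1·M_0 + 6·M_1 + 2·M_2 = 6(Δ_1 - Δ_0) = 18
  2·M_1 + 6·M_2 + 1·M_3 = 6(Δ_2 - Δ_1) = 66
Clamped end conditions give two more equations: 2h_0·M_0 + h_0·M_1 = 6(Δ_0 - S'(-1)) = -30 and h_2·M_2 + 2h_2·M_3 = 6(S'(3) - Δ_2) = -42.
Hence M_0 = -106/7, M_1 = 2/7, M_2 = 110/7, M_3 = -202/7.
On [-1, 0], with S_0(t) = a_0 + b_0·(t + 1) + c_0·(t + 1)² + d_0·(t + 1)³: c_0 = M_0/2 = -53/7, d_0 = (M_1 - M_0)/(6h_0) = 18/7, b_0 = Δ_0 - h_0(2M_0 + M_1)/6 = 0.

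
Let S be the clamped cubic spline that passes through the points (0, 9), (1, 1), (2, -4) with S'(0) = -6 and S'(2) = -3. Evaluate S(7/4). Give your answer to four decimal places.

Write M_i for S''(x_i). With h_i = 1, 1 and divided differences Δ_i = -8, -5, the continuity of S' gives the tridiagonal system
  1·M_0 + 4·M_1 + 1·M_2 = 6(Δ_1 - Δ_0) = 18
Clamped end conditions give two more equations: 2h_0·M_0 + h_0·M_1 = 6(Δ_0 - S'(0)) = -12 and h_1·M_1 + 2h_1·M_2 = 6(S'(2) - Δ_1) = 12.
Solving: M_0 = -9, M_1 = 6, M_2 = 3.
On [1, 2], S(x) = 1 - 15/2·(x - 1) + 3·(x - 1)² - 1/2·(x - 1)³.
With (x - 1) = 3/4: S(7/4) = -403/128.

-3.1484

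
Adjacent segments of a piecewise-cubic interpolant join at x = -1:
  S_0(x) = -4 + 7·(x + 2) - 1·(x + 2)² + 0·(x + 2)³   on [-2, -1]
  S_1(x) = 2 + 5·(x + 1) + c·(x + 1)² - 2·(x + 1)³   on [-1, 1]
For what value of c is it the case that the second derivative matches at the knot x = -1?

-1

S_0''(x) = -2 + 0·(x + 2), so S_0''(-1) = -2. On the right, S_1''(-1) = 2c, so c = -1.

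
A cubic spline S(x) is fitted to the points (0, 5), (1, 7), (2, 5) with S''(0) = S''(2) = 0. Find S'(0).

3

With M_i denoting the second derivative at x_i, h_i = 1, 1, and Δ_i = (y_(i+1) − y_i)/h_i = 2, -2:
  1·M_0 + 4·M_1 + 1·M_2 = 6(Δ_1 - Δ_0) = -24
Natural end conditions: M_0 = M_2 = 0.
Forward elimination and back-substitution give M_0 = 0, M_1 = -6, M_2 = 0.
On [0, 1], S'(x) = b_0 + 2c_0·x + 3d_0·x² with b_0 = Δ_0 - h_0(2M_0 + M_1)/6 = 3, c_0 = M_0/2 = 0, d_0 = (M_1 - M_0)/(6h_0) = -1. So S'(0) = 3.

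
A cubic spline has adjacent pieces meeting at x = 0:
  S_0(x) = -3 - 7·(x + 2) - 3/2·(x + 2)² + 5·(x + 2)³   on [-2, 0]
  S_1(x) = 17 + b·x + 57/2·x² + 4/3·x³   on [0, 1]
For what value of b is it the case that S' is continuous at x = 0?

47

S_0'(x) = -7 - 3·(x + 2) + 15·(x + 2)², so S_0'(0) = 47. On the right, S_1'(0) = b, so b = 47.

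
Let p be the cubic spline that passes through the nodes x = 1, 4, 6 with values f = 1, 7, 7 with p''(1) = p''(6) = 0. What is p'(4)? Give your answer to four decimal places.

0.8000

Let m_i = p''(x_i). Step sizes h_i = 3, 2; slopes of the chords Δ_i = (y_(i+1) - y_i)/h_i = 2, 0.
  3·m_0 + 10·m_1 + 2·m_2 = 6(Δ_1 - Δ_0) = -12
Natural end conditions: m_0 = m_2 = 0.
Hence m_0 = 0, m_1 = -6/5, m_2 = 0.
On [4, 6], p'(x) = b_1 + 2c_1·(x - 4) + 3d_1·(x - 4)² with b_1 = Δ_1 - h_1(2m_1 + m_2)/6 = 4/5, c_1 = m_1/2 = -3/5, d_1 = (m_2 - m_1)/(6h_1) = 1/10. So p'(4) = 4/5.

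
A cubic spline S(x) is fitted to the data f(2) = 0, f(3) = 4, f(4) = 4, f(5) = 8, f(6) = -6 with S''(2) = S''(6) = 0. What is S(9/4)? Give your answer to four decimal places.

1.3934

Write σ_i for S''(x_i). With h_i = 1, 1, 1, 1 and divided differences Δ_i = 4, 0, 4, -14, the continuity of S' gives the tridiagonal system
  1·σ_0 + 4·σ_1 + 1·σ_2 = 6(Δ_1 - Δ_0) = -24
  1·σ_1 + 4·σ_2 + 1·σ_3 = 6(Δ_2 - Δ_1) = 24
  1·σ_2 + 4·σ_3 + 1·σ_4 = 6(Δ_3 - Δ_2) = -108
Natural end conditions: σ_0 = σ_4 = 0.
Solving: σ_0 = 0, σ_1 = -141/14, σ_2 = 114/7, σ_3 = -435/14, σ_4 = 0.
On [2, 3], S(x) = 0 + 159/28·(x - 2) + 0·(x - 2)² - 47/28·(x - 2)³.
With (x - 2) = 1/4: S(9/4) = 2497/1792.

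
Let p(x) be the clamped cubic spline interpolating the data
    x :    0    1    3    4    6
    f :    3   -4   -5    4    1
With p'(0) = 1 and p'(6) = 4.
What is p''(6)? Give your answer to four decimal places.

Put σ_i = p'' at the i-th knot. Here h = (1, 2, 1, 2) and Δ = (-7, -1/2, 9, -3/2), so the interior equations h_(i-1)·σ_(i-1) + 2(h_(i-1)+h_i)·σ_i + h_i·σ_(i+1) = 6(Δ_i − Δ_(i-1)) read
  1·σ_0 + 6·σ_1 + 2·σ_2 = 6(Δ_1 - Δ_0) = 39
  2·σ_1 + 6·σ_2 + 1·σ_3 = 6(Δ_2 - Δ_1) = 57
  1·σ_2 + 6·σ_3 + 2·σ_4 = 6(Δ_3 - Δ_2) = -63
Clamped end conditions give two more equations: 2h_0·σ_0 + h_0·σ_1 = 6(Δ_0 - p'(0)) = -48 and h_3·σ_3 + 2h_3·σ_4 = 6(p'(6) - Δ_3) = 33.
Hence σ_0 = -866/31, σ_1 = 244/31, σ_2 = 611/62, σ_3 = -554/31, σ_4 = 2131/124.

17.1855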